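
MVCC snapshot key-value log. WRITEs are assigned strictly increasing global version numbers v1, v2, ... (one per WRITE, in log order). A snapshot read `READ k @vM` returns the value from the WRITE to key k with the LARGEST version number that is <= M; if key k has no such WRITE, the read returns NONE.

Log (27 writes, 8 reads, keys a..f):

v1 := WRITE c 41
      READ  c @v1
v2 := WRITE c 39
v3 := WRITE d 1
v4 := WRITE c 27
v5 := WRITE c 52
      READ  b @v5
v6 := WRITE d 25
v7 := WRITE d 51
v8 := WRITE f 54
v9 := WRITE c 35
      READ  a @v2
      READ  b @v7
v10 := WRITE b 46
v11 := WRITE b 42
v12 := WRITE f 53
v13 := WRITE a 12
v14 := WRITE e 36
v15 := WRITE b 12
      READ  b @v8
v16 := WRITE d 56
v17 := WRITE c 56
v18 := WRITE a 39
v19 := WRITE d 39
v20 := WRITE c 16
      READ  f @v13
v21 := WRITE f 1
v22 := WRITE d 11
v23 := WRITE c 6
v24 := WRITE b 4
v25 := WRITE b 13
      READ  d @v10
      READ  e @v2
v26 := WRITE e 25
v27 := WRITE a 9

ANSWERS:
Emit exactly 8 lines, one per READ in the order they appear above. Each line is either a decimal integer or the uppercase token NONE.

Answer: 41
NONE
NONE
NONE
NONE
53
51
NONE

Derivation:
v1: WRITE c=41  (c history now [(1, 41)])
READ c @v1: history=[(1, 41)] -> pick v1 -> 41
v2: WRITE c=39  (c history now [(1, 41), (2, 39)])
v3: WRITE d=1  (d history now [(3, 1)])
v4: WRITE c=27  (c history now [(1, 41), (2, 39), (4, 27)])
v5: WRITE c=52  (c history now [(1, 41), (2, 39), (4, 27), (5, 52)])
READ b @v5: history=[] -> no version <= 5 -> NONE
v6: WRITE d=25  (d history now [(3, 1), (6, 25)])
v7: WRITE d=51  (d history now [(3, 1), (6, 25), (7, 51)])
v8: WRITE f=54  (f history now [(8, 54)])
v9: WRITE c=35  (c history now [(1, 41), (2, 39), (4, 27), (5, 52), (9, 35)])
READ a @v2: history=[] -> no version <= 2 -> NONE
READ b @v7: history=[] -> no version <= 7 -> NONE
v10: WRITE b=46  (b history now [(10, 46)])
v11: WRITE b=42  (b history now [(10, 46), (11, 42)])
v12: WRITE f=53  (f history now [(8, 54), (12, 53)])
v13: WRITE a=12  (a history now [(13, 12)])
v14: WRITE e=36  (e history now [(14, 36)])
v15: WRITE b=12  (b history now [(10, 46), (11, 42), (15, 12)])
READ b @v8: history=[(10, 46), (11, 42), (15, 12)] -> no version <= 8 -> NONE
v16: WRITE d=56  (d history now [(3, 1), (6, 25), (7, 51), (16, 56)])
v17: WRITE c=56  (c history now [(1, 41), (2, 39), (4, 27), (5, 52), (9, 35), (17, 56)])
v18: WRITE a=39  (a history now [(13, 12), (18, 39)])
v19: WRITE d=39  (d history now [(3, 1), (6, 25), (7, 51), (16, 56), (19, 39)])
v20: WRITE c=16  (c history now [(1, 41), (2, 39), (4, 27), (5, 52), (9, 35), (17, 56), (20, 16)])
READ f @v13: history=[(8, 54), (12, 53)] -> pick v12 -> 53
v21: WRITE f=1  (f history now [(8, 54), (12, 53), (21, 1)])
v22: WRITE d=11  (d history now [(3, 1), (6, 25), (7, 51), (16, 56), (19, 39), (22, 11)])
v23: WRITE c=6  (c history now [(1, 41), (2, 39), (4, 27), (5, 52), (9, 35), (17, 56), (20, 16), (23, 6)])
v24: WRITE b=4  (b history now [(10, 46), (11, 42), (15, 12), (24, 4)])
v25: WRITE b=13  (b history now [(10, 46), (11, 42), (15, 12), (24, 4), (25, 13)])
READ d @v10: history=[(3, 1), (6, 25), (7, 51), (16, 56), (19, 39), (22, 11)] -> pick v7 -> 51
READ e @v2: history=[(14, 36)] -> no version <= 2 -> NONE
v26: WRITE e=25  (e history now [(14, 36), (26, 25)])
v27: WRITE a=9  (a history now [(13, 12), (18, 39), (27, 9)])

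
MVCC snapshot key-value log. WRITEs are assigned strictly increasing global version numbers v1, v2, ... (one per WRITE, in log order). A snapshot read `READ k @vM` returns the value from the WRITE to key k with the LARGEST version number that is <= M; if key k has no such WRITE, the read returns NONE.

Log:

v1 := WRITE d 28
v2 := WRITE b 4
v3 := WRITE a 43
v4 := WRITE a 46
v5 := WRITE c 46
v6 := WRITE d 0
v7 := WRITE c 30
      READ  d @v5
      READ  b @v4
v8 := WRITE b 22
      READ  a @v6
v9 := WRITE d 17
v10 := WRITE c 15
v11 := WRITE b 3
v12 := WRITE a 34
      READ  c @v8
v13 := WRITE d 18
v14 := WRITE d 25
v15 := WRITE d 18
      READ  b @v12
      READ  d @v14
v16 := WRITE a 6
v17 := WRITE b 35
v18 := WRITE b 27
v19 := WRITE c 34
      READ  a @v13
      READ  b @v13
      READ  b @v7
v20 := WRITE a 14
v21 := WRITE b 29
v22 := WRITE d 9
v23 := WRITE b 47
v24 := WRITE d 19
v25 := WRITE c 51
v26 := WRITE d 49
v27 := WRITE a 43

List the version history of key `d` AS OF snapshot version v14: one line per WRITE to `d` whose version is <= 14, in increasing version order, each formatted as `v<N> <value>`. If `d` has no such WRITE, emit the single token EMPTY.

Answer: v1 28
v6 0
v9 17
v13 18
v14 25

Derivation:
Scan writes for key=d with version <= 14:
  v1 WRITE d 28 -> keep
  v2 WRITE b 4 -> skip
  v3 WRITE a 43 -> skip
  v4 WRITE a 46 -> skip
  v5 WRITE c 46 -> skip
  v6 WRITE d 0 -> keep
  v7 WRITE c 30 -> skip
  v8 WRITE b 22 -> skip
  v9 WRITE d 17 -> keep
  v10 WRITE c 15 -> skip
  v11 WRITE b 3 -> skip
  v12 WRITE a 34 -> skip
  v13 WRITE d 18 -> keep
  v14 WRITE d 25 -> keep
  v15 WRITE d 18 -> drop (> snap)
  v16 WRITE a 6 -> skip
  v17 WRITE b 35 -> skip
  v18 WRITE b 27 -> skip
  v19 WRITE c 34 -> skip
  v20 WRITE a 14 -> skip
  v21 WRITE b 29 -> skip
  v22 WRITE d 9 -> drop (> snap)
  v23 WRITE b 47 -> skip
  v24 WRITE d 19 -> drop (> snap)
  v25 WRITE c 51 -> skip
  v26 WRITE d 49 -> drop (> snap)
  v27 WRITE a 43 -> skip
Collected: [(1, 28), (6, 0), (9, 17), (13, 18), (14, 25)]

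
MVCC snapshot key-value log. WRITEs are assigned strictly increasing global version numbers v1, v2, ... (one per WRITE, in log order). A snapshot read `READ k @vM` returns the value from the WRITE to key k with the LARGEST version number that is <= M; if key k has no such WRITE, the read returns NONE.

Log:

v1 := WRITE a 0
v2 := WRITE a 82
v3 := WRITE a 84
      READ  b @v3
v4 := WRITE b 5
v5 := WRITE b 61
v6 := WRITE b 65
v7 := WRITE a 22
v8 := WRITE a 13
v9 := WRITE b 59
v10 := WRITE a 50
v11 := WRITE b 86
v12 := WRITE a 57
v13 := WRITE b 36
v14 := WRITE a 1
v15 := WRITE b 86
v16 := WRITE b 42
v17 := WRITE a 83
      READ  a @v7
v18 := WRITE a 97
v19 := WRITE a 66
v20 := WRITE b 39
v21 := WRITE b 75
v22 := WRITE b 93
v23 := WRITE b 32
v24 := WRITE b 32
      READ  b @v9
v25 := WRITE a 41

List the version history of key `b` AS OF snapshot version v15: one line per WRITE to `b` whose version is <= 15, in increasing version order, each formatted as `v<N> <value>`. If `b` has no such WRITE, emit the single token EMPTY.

Answer: v4 5
v5 61
v6 65
v9 59
v11 86
v13 36
v15 86

Derivation:
Scan writes for key=b with version <= 15:
  v1 WRITE a 0 -> skip
  v2 WRITE a 82 -> skip
  v3 WRITE a 84 -> skip
  v4 WRITE b 5 -> keep
  v5 WRITE b 61 -> keep
  v6 WRITE b 65 -> keep
  v7 WRITE a 22 -> skip
  v8 WRITE a 13 -> skip
  v9 WRITE b 59 -> keep
  v10 WRITE a 50 -> skip
  v11 WRITE b 86 -> keep
  v12 WRITE a 57 -> skip
  v13 WRITE b 36 -> keep
  v14 WRITE a 1 -> skip
  v15 WRITE b 86 -> keep
  v16 WRITE b 42 -> drop (> snap)
  v17 WRITE a 83 -> skip
  v18 WRITE a 97 -> skip
  v19 WRITE a 66 -> skip
  v20 WRITE b 39 -> drop (> snap)
  v21 WRITE b 75 -> drop (> snap)
  v22 WRITE b 93 -> drop (> snap)
  v23 WRITE b 32 -> drop (> snap)
  v24 WRITE b 32 -> drop (> snap)
  v25 WRITE a 41 -> skip
Collected: [(4, 5), (5, 61), (6, 65), (9, 59), (11, 86), (13, 36), (15, 86)]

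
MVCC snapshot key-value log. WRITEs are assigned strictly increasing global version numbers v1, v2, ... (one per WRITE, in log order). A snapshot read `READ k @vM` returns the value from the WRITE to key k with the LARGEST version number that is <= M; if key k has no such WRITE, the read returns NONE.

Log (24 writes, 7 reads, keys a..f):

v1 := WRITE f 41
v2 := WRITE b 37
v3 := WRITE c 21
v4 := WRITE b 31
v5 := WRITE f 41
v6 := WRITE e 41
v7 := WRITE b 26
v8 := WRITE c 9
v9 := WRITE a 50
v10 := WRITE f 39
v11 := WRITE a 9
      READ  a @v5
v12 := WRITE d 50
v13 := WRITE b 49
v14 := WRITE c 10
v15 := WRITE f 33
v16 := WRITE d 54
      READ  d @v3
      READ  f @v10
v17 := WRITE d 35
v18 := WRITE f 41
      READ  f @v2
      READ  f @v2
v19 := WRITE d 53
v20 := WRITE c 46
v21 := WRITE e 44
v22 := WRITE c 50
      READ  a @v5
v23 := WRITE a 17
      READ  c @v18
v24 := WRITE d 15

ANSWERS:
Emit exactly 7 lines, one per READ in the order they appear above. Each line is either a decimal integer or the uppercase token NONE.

v1: WRITE f=41  (f history now [(1, 41)])
v2: WRITE b=37  (b history now [(2, 37)])
v3: WRITE c=21  (c history now [(3, 21)])
v4: WRITE b=31  (b history now [(2, 37), (4, 31)])
v5: WRITE f=41  (f history now [(1, 41), (5, 41)])
v6: WRITE e=41  (e history now [(6, 41)])
v7: WRITE b=26  (b history now [(2, 37), (4, 31), (7, 26)])
v8: WRITE c=9  (c history now [(3, 21), (8, 9)])
v9: WRITE a=50  (a history now [(9, 50)])
v10: WRITE f=39  (f history now [(1, 41), (5, 41), (10, 39)])
v11: WRITE a=9  (a history now [(9, 50), (11, 9)])
READ a @v5: history=[(9, 50), (11, 9)] -> no version <= 5 -> NONE
v12: WRITE d=50  (d history now [(12, 50)])
v13: WRITE b=49  (b history now [(2, 37), (4, 31), (7, 26), (13, 49)])
v14: WRITE c=10  (c history now [(3, 21), (8, 9), (14, 10)])
v15: WRITE f=33  (f history now [(1, 41), (5, 41), (10, 39), (15, 33)])
v16: WRITE d=54  (d history now [(12, 50), (16, 54)])
READ d @v3: history=[(12, 50), (16, 54)] -> no version <= 3 -> NONE
READ f @v10: history=[(1, 41), (5, 41), (10, 39), (15, 33)] -> pick v10 -> 39
v17: WRITE d=35  (d history now [(12, 50), (16, 54), (17, 35)])
v18: WRITE f=41  (f history now [(1, 41), (5, 41), (10, 39), (15, 33), (18, 41)])
READ f @v2: history=[(1, 41), (5, 41), (10, 39), (15, 33), (18, 41)] -> pick v1 -> 41
READ f @v2: history=[(1, 41), (5, 41), (10, 39), (15, 33), (18, 41)] -> pick v1 -> 41
v19: WRITE d=53  (d history now [(12, 50), (16, 54), (17, 35), (19, 53)])
v20: WRITE c=46  (c history now [(3, 21), (8, 9), (14, 10), (20, 46)])
v21: WRITE e=44  (e history now [(6, 41), (21, 44)])
v22: WRITE c=50  (c history now [(3, 21), (8, 9), (14, 10), (20, 46), (22, 50)])
READ a @v5: history=[(9, 50), (11, 9)] -> no version <= 5 -> NONE
v23: WRITE a=17  (a history now [(9, 50), (11, 9), (23, 17)])
READ c @v18: history=[(3, 21), (8, 9), (14, 10), (20, 46), (22, 50)] -> pick v14 -> 10
v24: WRITE d=15  (d history now [(12, 50), (16, 54), (17, 35), (19, 53), (24, 15)])

Answer: NONE
NONE
39
41
41
NONE
10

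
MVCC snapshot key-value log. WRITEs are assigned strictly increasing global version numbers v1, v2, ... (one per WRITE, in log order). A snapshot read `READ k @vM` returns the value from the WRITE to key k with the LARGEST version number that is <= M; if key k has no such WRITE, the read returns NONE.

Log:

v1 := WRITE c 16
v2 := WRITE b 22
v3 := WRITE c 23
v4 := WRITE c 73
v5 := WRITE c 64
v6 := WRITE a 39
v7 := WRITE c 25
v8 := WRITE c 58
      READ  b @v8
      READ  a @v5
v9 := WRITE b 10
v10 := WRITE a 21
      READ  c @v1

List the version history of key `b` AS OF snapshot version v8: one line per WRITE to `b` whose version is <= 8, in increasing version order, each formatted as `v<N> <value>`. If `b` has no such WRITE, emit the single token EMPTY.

Scan writes for key=b with version <= 8:
  v1 WRITE c 16 -> skip
  v2 WRITE b 22 -> keep
  v3 WRITE c 23 -> skip
  v4 WRITE c 73 -> skip
  v5 WRITE c 64 -> skip
  v6 WRITE a 39 -> skip
  v7 WRITE c 25 -> skip
  v8 WRITE c 58 -> skip
  v9 WRITE b 10 -> drop (> snap)
  v10 WRITE a 21 -> skip
Collected: [(2, 22)]

Answer: v2 22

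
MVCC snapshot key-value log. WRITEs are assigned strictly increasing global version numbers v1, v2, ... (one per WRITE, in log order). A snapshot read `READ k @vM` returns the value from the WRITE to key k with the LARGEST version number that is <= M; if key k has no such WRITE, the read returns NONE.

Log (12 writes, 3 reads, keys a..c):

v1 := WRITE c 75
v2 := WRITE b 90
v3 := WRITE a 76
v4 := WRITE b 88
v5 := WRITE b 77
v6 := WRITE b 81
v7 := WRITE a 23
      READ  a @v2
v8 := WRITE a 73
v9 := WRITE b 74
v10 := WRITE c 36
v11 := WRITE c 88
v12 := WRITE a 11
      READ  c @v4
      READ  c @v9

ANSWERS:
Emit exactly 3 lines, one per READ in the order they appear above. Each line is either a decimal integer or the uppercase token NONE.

Answer: NONE
75
75

Derivation:
v1: WRITE c=75  (c history now [(1, 75)])
v2: WRITE b=90  (b history now [(2, 90)])
v3: WRITE a=76  (a history now [(3, 76)])
v4: WRITE b=88  (b history now [(2, 90), (4, 88)])
v5: WRITE b=77  (b history now [(2, 90), (4, 88), (5, 77)])
v6: WRITE b=81  (b history now [(2, 90), (4, 88), (5, 77), (6, 81)])
v7: WRITE a=23  (a history now [(3, 76), (7, 23)])
READ a @v2: history=[(3, 76), (7, 23)] -> no version <= 2 -> NONE
v8: WRITE a=73  (a history now [(3, 76), (7, 23), (8, 73)])
v9: WRITE b=74  (b history now [(2, 90), (4, 88), (5, 77), (6, 81), (9, 74)])
v10: WRITE c=36  (c history now [(1, 75), (10, 36)])
v11: WRITE c=88  (c history now [(1, 75), (10, 36), (11, 88)])
v12: WRITE a=11  (a history now [(3, 76), (7, 23), (8, 73), (12, 11)])
READ c @v4: history=[(1, 75), (10, 36), (11, 88)] -> pick v1 -> 75
READ c @v9: history=[(1, 75), (10, 36), (11, 88)] -> pick v1 -> 75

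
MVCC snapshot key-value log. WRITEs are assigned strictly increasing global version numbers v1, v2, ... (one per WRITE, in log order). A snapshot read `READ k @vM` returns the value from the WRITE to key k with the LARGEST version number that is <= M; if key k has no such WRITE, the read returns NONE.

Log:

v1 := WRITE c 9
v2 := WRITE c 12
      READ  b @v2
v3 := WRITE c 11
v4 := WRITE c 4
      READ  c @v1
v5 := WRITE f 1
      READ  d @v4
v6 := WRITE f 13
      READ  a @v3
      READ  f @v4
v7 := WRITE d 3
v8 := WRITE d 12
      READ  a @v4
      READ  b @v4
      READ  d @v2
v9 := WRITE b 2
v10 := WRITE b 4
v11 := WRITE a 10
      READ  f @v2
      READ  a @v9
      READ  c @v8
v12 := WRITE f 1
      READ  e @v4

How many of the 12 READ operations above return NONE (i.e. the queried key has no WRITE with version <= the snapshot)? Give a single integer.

Answer: 10

Derivation:
v1: WRITE c=9  (c history now [(1, 9)])
v2: WRITE c=12  (c history now [(1, 9), (2, 12)])
READ b @v2: history=[] -> no version <= 2 -> NONE
v3: WRITE c=11  (c history now [(1, 9), (2, 12), (3, 11)])
v4: WRITE c=4  (c history now [(1, 9), (2, 12), (3, 11), (4, 4)])
READ c @v1: history=[(1, 9), (2, 12), (3, 11), (4, 4)] -> pick v1 -> 9
v5: WRITE f=1  (f history now [(5, 1)])
READ d @v4: history=[] -> no version <= 4 -> NONE
v6: WRITE f=13  (f history now [(5, 1), (6, 13)])
READ a @v3: history=[] -> no version <= 3 -> NONE
READ f @v4: history=[(5, 1), (6, 13)] -> no version <= 4 -> NONE
v7: WRITE d=3  (d history now [(7, 3)])
v8: WRITE d=12  (d history now [(7, 3), (8, 12)])
READ a @v4: history=[] -> no version <= 4 -> NONE
READ b @v4: history=[] -> no version <= 4 -> NONE
READ d @v2: history=[(7, 3), (8, 12)] -> no version <= 2 -> NONE
v9: WRITE b=2  (b history now [(9, 2)])
v10: WRITE b=4  (b history now [(9, 2), (10, 4)])
v11: WRITE a=10  (a history now [(11, 10)])
READ f @v2: history=[(5, 1), (6, 13)] -> no version <= 2 -> NONE
READ a @v9: history=[(11, 10)] -> no version <= 9 -> NONE
READ c @v8: history=[(1, 9), (2, 12), (3, 11), (4, 4)] -> pick v4 -> 4
v12: WRITE f=1  (f history now [(5, 1), (6, 13), (12, 1)])
READ e @v4: history=[] -> no version <= 4 -> NONE
Read results in order: ['NONE', '9', 'NONE', 'NONE', 'NONE', 'NONE', 'NONE', 'NONE', 'NONE', 'NONE', '4', 'NONE']
NONE count = 10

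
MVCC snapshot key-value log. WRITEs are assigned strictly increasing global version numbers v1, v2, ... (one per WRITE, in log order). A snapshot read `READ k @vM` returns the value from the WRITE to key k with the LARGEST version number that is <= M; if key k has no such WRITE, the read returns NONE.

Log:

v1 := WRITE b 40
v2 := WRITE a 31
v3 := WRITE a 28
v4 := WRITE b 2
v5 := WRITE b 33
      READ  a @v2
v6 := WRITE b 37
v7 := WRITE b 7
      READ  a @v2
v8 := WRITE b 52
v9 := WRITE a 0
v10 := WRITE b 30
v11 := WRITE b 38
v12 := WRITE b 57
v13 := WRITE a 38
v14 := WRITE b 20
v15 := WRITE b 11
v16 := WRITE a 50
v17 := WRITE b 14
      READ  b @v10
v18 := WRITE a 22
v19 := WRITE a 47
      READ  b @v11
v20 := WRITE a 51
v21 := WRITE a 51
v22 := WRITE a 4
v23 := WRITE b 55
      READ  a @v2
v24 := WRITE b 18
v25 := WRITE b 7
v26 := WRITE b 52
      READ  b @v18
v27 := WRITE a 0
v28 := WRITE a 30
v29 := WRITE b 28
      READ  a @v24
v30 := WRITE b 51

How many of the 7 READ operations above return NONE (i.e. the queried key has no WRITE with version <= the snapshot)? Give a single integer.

v1: WRITE b=40  (b history now [(1, 40)])
v2: WRITE a=31  (a history now [(2, 31)])
v3: WRITE a=28  (a history now [(2, 31), (3, 28)])
v4: WRITE b=2  (b history now [(1, 40), (4, 2)])
v5: WRITE b=33  (b history now [(1, 40), (4, 2), (5, 33)])
READ a @v2: history=[(2, 31), (3, 28)] -> pick v2 -> 31
v6: WRITE b=37  (b history now [(1, 40), (4, 2), (5, 33), (6, 37)])
v7: WRITE b=7  (b history now [(1, 40), (4, 2), (5, 33), (6, 37), (7, 7)])
READ a @v2: history=[(2, 31), (3, 28)] -> pick v2 -> 31
v8: WRITE b=52  (b history now [(1, 40), (4, 2), (5, 33), (6, 37), (7, 7), (8, 52)])
v9: WRITE a=0  (a history now [(2, 31), (3, 28), (9, 0)])
v10: WRITE b=30  (b history now [(1, 40), (4, 2), (5, 33), (6, 37), (7, 7), (8, 52), (10, 30)])
v11: WRITE b=38  (b history now [(1, 40), (4, 2), (5, 33), (6, 37), (7, 7), (8, 52), (10, 30), (11, 38)])
v12: WRITE b=57  (b history now [(1, 40), (4, 2), (5, 33), (6, 37), (7, 7), (8, 52), (10, 30), (11, 38), (12, 57)])
v13: WRITE a=38  (a history now [(2, 31), (3, 28), (9, 0), (13, 38)])
v14: WRITE b=20  (b history now [(1, 40), (4, 2), (5, 33), (6, 37), (7, 7), (8, 52), (10, 30), (11, 38), (12, 57), (14, 20)])
v15: WRITE b=11  (b history now [(1, 40), (4, 2), (5, 33), (6, 37), (7, 7), (8, 52), (10, 30), (11, 38), (12, 57), (14, 20), (15, 11)])
v16: WRITE a=50  (a history now [(2, 31), (3, 28), (9, 0), (13, 38), (16, 50)])
v17: WRITE b=14  (b history now [(1, 40), (4, 2), (5, 33), (6, 37), (7, 7), (8, 52), (10, 30), (11, 38), (12, 57), (14, 20), (15, 11), (17, 14)])
READ b @v10: history=[(1, 40), (4, 2), (5, 33), (6, 37), (7, 7), (8, 52), (10, 30), (11, 38), (12, 57), (14, 20), (15, 11), (17, 14)] -> pick v10 -> 30
v18: WRITE a=22  (a history now [(2, 31), (3, 28), (9, 0), (13, 38), (16, 50), (18, 22)])
v19: WRITE a=47  (a history now [(2, 31), (3, 28), (9, 0), (13, 38), (16, 50), (18, 22), (19, 47)])
READ b @v11: history=[(1, 40), (4, 2), (5, 33), (6, 37), (7, 7), (8, 52), (10, 30), (11, 38), (12, 57), (14, 20), (15, 11), (17, 14)] -> pick v11 -> 38
v20: WRITE a=51  (a history now [(2, 31), (3, 28), (9, 0), (13, 38), (16, 50), (18, 22), (19, 47), (20, 51)])
v21: WRITE a=51  (a history now [(2, 31), (3, 28), (9, 0), (13, 38), (16, 50), (18, 22), (19, 47), (20, 51), (21, 51)])
v22: WRITE a=4  (a history now [(2, 31), (3, 28), (9, 0), (13, 38), (16, 50), (18, 22), (19, 47), (20, 51), (21, 51), (22, 4)])
v23: WRITE b=55  (b history now [(1, 40), (4, 2), (5, 33), (6, 37), (7, 7), (8, 52), (10, 30), (11, 38), (12, 57), (14, 20), (15, 11), (17, 14), (23, 55)])
READ a @v2: history=[(2, 31), (3, 28), (9, 0), (13, 38), (16, 50), (18, 22), (19, 47), (20, 51), (21, 51), (22, 4)] -> pick v2 -> 31
v24: WRITE b=18  (b history now [(1, 40), (4, 2), (5, 33), (6, 37), (7, 7), (8, 52), (10, 30), (11, 38), (12, 57), (14, 20), (15, 11), (17, 14), (23, 55), (24, 18)])
v25: WRITE b=7  (b history now [(1, 40), (4, 2), (5, 33), (6, 37), (7, 7), (8, 52), (10, 30), (11, 38), (12, 57), (14, 20), (15, 11), (17, 14), (23, 55), (24, 18), (25, 7)])
v26: WRITE b=52  (b history now [(1, 40), (4, 2), (5, 33), (6, 37), (7, 7), (8, 52), (10, 30), (11, 38), (12, 57), (14, 20), (15, 11), (17, 14), (23, 55), (24, 18), (25, 7), (26, 52)])
READ b @v18: history=[(1, 40), (4, 2), (5, 33), (6, 37), (7, 7), (8, 52), (10, 30), (11, 38), (12, 57), (14, 20), (15, 11), (17, 14), (23, 55), (24, 18), (25, 7), (26, 52)] -> pick v17 -> 14
v27: WRITE a=0  (a history now [(2, 31), (3, 28), (9, 0), (13, 38), (16, 50), (18, 22), (19, 47), (20, 51), (21, 51), (22, 4), (27, 0)])
v28: WRITE a=30  (a history now [(2, 31), (3, 28), (9, 0), (13, 38), (16, 50), (18, 22), (19, 47), (20, 51), (21, 51), (22, 4), (27, 0), (28, 30)])
v29: WRITE b=28  (b history now [(1, 40), (4, 2), (5, 33), (6, 37), (7, 7), (8, 52), (10, 30), (11, 38), (12, 57), (14, 20), (15, 11), (17, 14), (23, 55), (24, 18), (25, 7), (26, 52), (29, 28)])
READ a @v24: history=[(2, 31), (3, 28), (9, 0), (13, 38), (16, 50), (18, 22), (19, 47), (20, 51), (21, 51), (22, 4), (27, 0), (28, 30)] -> pick v22 -> 4
v30: WRITE b=51  (b history now [(1, 40), (4, 2), (5, 33), (6, 37), (7, 7), (8, 52), (10, 30), (11, 38), (12, 57), (14, 20), (15, 11), (17, 14), (23, 55), (24, 18), (25, 7), (26, 52), (29, 28), (30, 51)])
Read results in order: ['31', '31', '30', '38', '31', '14', '4']
NONE count = 0

Answer: 0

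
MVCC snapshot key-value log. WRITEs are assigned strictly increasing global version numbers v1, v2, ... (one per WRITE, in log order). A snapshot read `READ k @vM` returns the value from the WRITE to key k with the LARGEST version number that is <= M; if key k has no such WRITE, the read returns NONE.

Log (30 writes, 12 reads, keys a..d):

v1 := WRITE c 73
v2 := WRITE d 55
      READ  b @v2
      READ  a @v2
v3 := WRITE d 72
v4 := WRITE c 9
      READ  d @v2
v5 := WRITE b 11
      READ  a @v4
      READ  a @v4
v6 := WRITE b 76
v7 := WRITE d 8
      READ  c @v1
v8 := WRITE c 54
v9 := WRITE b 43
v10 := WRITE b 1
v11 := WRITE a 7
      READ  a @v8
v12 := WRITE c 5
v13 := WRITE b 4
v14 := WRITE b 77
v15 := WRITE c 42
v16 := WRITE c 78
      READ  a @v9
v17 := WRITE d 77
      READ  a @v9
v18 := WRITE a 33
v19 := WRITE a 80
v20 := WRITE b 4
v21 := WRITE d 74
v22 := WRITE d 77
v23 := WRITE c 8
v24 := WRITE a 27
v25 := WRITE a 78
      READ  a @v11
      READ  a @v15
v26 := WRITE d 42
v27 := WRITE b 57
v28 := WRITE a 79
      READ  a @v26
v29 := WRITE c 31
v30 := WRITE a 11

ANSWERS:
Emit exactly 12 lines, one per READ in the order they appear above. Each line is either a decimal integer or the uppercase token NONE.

Answer: NONE
NONE
55
NONE
NONE
73
NONE
NONE
NONE
7
7
78

Derivation:
v1: WRITE c=73  (c history now [(1, 73)])
v2: WRITE d=55  (d history now [(2, 55)])
READ b @v2: history=[] -> no version <= 2 -> NONE
READ a @v2: history=[] -> no version <= 2 -> NONE
v3: WRITE d=72  (d history now [(2, 55), (3, 72)])
v4: WRITE c=9  (c history now [(1, 73), (4, 9)])
READ d @v2: history=[(2, 55), (3, 72)] -> pick v2 -> 55
v5: WRITE b=11  (b history now [(5, 11)])
READ a @v4: history=[] -> no version <= 4 -> NONE
READ a @v4: history=[] -> no version <= 4 -> NONE
v6: WRITE b=76  (b history now [(5, 11), (6, 76)])
v7: WRITE d=8  (d history now [(2, 55), (3, 72), (7, 8)])
READ c @v1: history=[(1, 73), (4, 9)] -> pick v1 -> 73
v8: WRITE c=54  (c history now [(1, 73), (4, 9), (8, 54)])
v9: WRITE b=43  (b history now [(5, 11), (6, 76), (9, 43)])
v10: WRITE b=1  (b history now [(5, 11), (6, 76), (9, 43), (10, 1)])
v11: WRITE a=7  (a history now [(11, 7)])
READ a @v8: history=[(11, 7)] -> no version <= 8 -> NONE
v12: WRITE c=5  (c history now [(1, 73), (4, 9), (8, 54), (12, 5)])
v13: WRITE b=4  (b history now [(5, 11), (6, 76), (9, 43), (10, 1), (13, 4)])
v14: WRITE b=77  (b history now [(5, 11), (6, 76), (9, 43), (10, 1), (13, 4), (14, 77)])
v15: WRITE c=42  (c history now [(1, 73), (4, 9), (8, 54), (12, 5), (15, 42)])
v16: WRITE c=78  (c history now [(1, 73), (4, 9), (8, 54), (12, 5), (15, 42), (16, 78)])
READ a @v9: history=[(11, 7)] -> no version <= 9 -> NONE
v17: WRITE d=77  (d history now [(2, 55), (3, 72), (7, 8), (17, 77)])
READ a @v9: history=[(11, 7)] -> no version <= 9 -> NONE
v18: WRITE a=33  (a history now [(11, 7), (18, 33)])
v19: WRITE a=80  (a history now [(11, 7), (18, 33), (19, 80)])
v20: WRITE b=4  (b history now [(5, 11), (6, 76), (9, 43), (10, 1), (13, 4), (14, 77), (20, 4)])
v21: WRITE d=74  (d history now [(2, 55), (3, 72), (7, 8), (17, 77), (21, 74)])
v22: WRITE d=77  (d history now [(2, 55), (3, 72), (7, 8), (17, 77), (21, 74), (22, 77)])
v23: WRITE c=8  (c history now [(1, 73), (4, 9), (8, 54), (12, 5), (15, 42), (16, 78), (23, 8)])
v24: WRITE a=27  (a history now [(11, 7), (18, 33), (19, 80), (24, 27)])
v25: WRITE a=78  (a history now [(11, 7), (18, 33), (19, 80), (24, 27), (25, 78)])
READ a @v11: history=[(11, 7), (18, 33), (19, 80), (24, 27), (25, 78)] -> pick v11 -> 7
READ a @v15: history=[(11, 7), (18, 33), (19, 80), (24, 27), (25, 78)] -> pick v11 -> 7
v26: WRITE d=42  (d history now [(2, 55), (3, 72), (7, 8), (17, 77), (21, 74), (22, 77), (26, 42)])
v27: WRITE b=57  (b history now [(5, 11), (6, 76), (9, 43), (10, 1), (13, 4), (14, 77), (20, 4), (27, 57)])
v28: WRITE a=79  (a history now [(11, 7), (18, 33), (19, 80), (24, 27), (25, 78), (28, 79)])
READ a @v26: history=[(11, 7), (18, 33), (19, 80), (24, 27), (25, 78), (28, 79)] -> pick v25 -> 78
v29: WRITE c=31  (c history now [(1, 73), (4, 9), (8, 54), (12, 5), (15, 42), (16, 78), (23, 8), (29, 31)])
v30: WRITE a=11  (a history now [(11, 7), (18, 33), (19, 80), (24, 27), (25, 78), (28, 79), (30, 11)])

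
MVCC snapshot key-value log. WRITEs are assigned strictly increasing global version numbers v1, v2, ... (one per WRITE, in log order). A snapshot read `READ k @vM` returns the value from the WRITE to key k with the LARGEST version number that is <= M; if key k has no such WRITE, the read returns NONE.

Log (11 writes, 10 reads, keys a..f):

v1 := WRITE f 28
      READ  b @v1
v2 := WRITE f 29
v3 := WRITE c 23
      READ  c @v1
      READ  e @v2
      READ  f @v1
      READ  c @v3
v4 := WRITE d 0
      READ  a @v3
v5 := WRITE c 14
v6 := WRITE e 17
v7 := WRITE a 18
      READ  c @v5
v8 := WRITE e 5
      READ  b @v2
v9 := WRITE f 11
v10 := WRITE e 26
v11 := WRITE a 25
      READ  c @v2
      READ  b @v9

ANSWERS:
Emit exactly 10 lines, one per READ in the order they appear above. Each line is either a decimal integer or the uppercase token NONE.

Answer: NONE
NONE
NONE
28
23
NONE
14
NONE
NONE
NONE

Derivation:
v1: WRITE f=28  (f history now [(1, 28)])
READ b @v1: history=[] -> no version <= 1 -> NONE
v2: WRITE f=29  (f history now [(1, 28), (2, 29)])
v3: WRITE c=23  (c history now [(3, 23)])
READ c @v1: history=[(3, 23)] -> no version <= 1 -> NONE
READ e @v2: history=[] -> no version <= 2 -> NONE
READ f @v1: history=[(1, 28), (2, 29)] -> pick v1 -> 28
READ c @v3: history=[(3, 23)] -> pick v3 -> 23
v4: WRITE d=0  (d history now [(4, 0)])
READ a @v3: history=[] -> no version <= 3 -> NONE
v5: WRITE c=14  (c history now [(3, 23), (5, 14)])
v6: WRITE e=17  (e history now [(6, 17)])
v7: WRITE a=18  (a history now [(7, 18)])
READ c @v5: history=[(3, 23), (5, 14)] -> pick v5 -> 14
v8: WRITE e=5  (e history now [(6, 17), (8, 5)])
READ b @v2: history=[] -> no version <= 2 -> NONE
v9: WRITE f=11  (f history now [(1, 28), (2, 29), (9, 11)])
v10: WRITE e=26  (e history now [(6, 17), (8, 5), (10, 26)])
v11: WRITE a=25  (a history now [(7, 18), (11, 25)])
READ c @v2: history=[(3, 23), (5, 14)] -> no version <= 2 -> NONE
READ b @v9: history=[] -> no version <= 9 -> NONE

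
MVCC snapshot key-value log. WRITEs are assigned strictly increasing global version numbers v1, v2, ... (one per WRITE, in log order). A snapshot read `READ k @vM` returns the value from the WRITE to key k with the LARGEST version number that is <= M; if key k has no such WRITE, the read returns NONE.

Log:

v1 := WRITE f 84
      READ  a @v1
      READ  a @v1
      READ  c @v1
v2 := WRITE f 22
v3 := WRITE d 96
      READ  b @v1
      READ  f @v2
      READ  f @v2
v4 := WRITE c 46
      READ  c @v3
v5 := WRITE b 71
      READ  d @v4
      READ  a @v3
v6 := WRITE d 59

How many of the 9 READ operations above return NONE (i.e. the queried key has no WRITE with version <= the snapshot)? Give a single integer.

Answer: 6

Derivation:
v1: WRITE f=84  (f history now [(1, 84)])
READ a @v1: history=[] -> no version <= 1 -> NONE
READ a @v1: history=[] -> no version <= 1 -> NONE
READ c @v1: history=[] -> no version <= 1 -> NONE
v2: WRITE f=22  (f history now [(1, 84), (2, 22)])
v3: WRITE d=96  (d history now [(3, 96)])
READ b @v1: history=[] -> no version <= 1 -> NONE
READ f @v2: history=[(1, 84), (2, 22)] -> pick v2 -> 22
READ f @v2: history=[(1, 84), (2, 22)] -> pick v2 -> 22
v4: WRITE c=46  (c history now [(4, 46)])
READ c @v3: history=[(4, 46)] -> no version <= 3 -> NONE
v5: WRITE b=71  (b history now [(5, 71)])
READ d @v4: history=[(3, 96)] -> pick v3 -> 96
READ a @v3: history=[] -> no version <= 3 -> NONE
v6: WRITE d=59  (d history now [(3, 96), (6, 59)])
Read results in order: ['NONE', 'NONE', 'NONE', 'NONE', '22', '22', 'NONE', '96', 'NONE']
NONE count = 6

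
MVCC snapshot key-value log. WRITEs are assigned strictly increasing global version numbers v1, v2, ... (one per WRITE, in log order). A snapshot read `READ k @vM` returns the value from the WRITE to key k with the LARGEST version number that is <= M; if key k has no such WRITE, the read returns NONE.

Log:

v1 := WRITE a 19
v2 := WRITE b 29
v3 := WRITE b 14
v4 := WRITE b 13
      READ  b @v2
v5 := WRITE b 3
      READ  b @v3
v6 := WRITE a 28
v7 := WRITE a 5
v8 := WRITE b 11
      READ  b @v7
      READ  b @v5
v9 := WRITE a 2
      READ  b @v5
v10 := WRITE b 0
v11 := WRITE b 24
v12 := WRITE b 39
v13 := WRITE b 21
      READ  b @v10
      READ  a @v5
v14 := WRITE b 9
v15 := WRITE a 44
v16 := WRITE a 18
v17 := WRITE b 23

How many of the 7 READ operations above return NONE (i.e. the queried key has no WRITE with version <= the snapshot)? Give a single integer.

Answer: 0

Derivation:
v1: WRITE a=19  (a history now [(1, 19)])
v2: WRITE b=29  (b history now [(2, 29)])
v3: WRITE b=14  (b history now [(2, 29), (3, 14)])
v4: WRITE b=13  (b history now [(2, 29), (3, 14), (4, 13)])
READ b @v2: history=[(2, 29), (3, 14), (4, 13)] -> pick v2 -> 29
v5: WRITE b=3  (b history now [(2, 29), (3, 14), (4, 13), (5, 3)])
READ b @v3: history=[(2, 29), (3, 14), (4, 13), (5, 3)] -> pick v3 -> 14
v6: WRITE a=28  (a history now [(1, 19), (6, 28)])
v7: WRITE a=5  (a history now [(1, 19), (6, 28), (7, 5)])
v8: WRITE b=11  (b history now [(2, 29), (3, 14), (4, 13), (5, 3), (8, 11)])
READ b @v7: history=[(2, 29), (3, 14), (4, 13), (5, 3), (8, 11)] -> pick v5 -> 3
READ b @v5: history=[(2, 29), (3, 14), (4, 13), (5, 3), (8, 11)] -> pick v5 -> 3
v9: WRITE a=2  (a history now [(1, 19), (6, 28), (7, 5), (9, 2)])
READ b @v5: history=[(2, 29), (3, 14), (4, 13), (5, 3), (8, 11)] -> pick v5 -> 3
v10: WRITE b=0  (b history now [(2, 29), (3, 14), (4, 13), (5, 3), (8, 11), (10, 0)])
v11: WRITE b=24  (b history now [(2, 29), (3, 14), (4, 13), (5, 3), (8, 11), (10, 0), (11, 24)])
v12: WRITE b=39  (b history now [(2, 29), (3, 14), (4, 13), (5, 3), (8, 11), (10, 0), (11, 24), (12, 39)])
v13: WRITE b=21  (b history now [(2, 29), (3, 14), (4, 13), (5, 3), (8, 11), (10, 0), (11, 24), (12, 39), (13, 21)])
READ b @v10: history=[(2, 29), (3, 14), (4, 13), (5, 3), (8, 11), (10, 0), (11, 24), (12, 39), (13, 21)] -> pick v10 -> 0
READ a @v5: history=[(1, 19), (6, 28), (7, 5), (9, 2)] -> pick v1 -> 19
v14: WRITE b=9  (b history now [(2, 29), (3, 14), (4, 13), (5, 3), (8, 11), (10, 0), (11, 24), (12, 39), (13, 21), (14, 9)])
v15: WRITE a=44  (a history now [(1, 19), (6, 28), (7, 5), (9, 2), (15, 44)])
v16: WRITE a=18  (a history now [(1, 19), (6, 28), (7, 5), (9, 2), (15, 44), (16, 18)])
v17: WRITE b=23  (b history now [(2, 29), (3, 14), (4, 13), (5, 3), (8, 11), (10, 0), (11, 24), (12, 39), (13, 21), (14, 9), (17, 23)])
Read results in order: ['29', '14', '3', '3', '3', '0', '19']
NONE count = 0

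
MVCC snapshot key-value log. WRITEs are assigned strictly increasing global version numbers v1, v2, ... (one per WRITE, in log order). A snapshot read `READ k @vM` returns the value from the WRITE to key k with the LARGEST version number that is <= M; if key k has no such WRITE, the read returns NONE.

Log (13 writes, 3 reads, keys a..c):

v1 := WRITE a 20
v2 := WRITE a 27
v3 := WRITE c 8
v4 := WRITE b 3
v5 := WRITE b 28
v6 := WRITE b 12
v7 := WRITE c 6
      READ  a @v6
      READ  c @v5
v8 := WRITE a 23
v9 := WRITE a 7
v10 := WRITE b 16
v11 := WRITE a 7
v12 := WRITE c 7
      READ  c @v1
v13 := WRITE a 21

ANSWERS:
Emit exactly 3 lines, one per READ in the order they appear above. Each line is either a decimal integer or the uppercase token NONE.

v1: WRITE a=20  (a history now [(1, 20)])
v2: WRITE a=27  (a history now [(1, 20), (2, 27)])
v3: WRITE c=8  (c history now [(3, 8)])
v4: WRITE b=3  (b history now [(4, 3)])
v5: WRITE b=28  (b history now [(4, 3), (5, 28)])
v6: WRITE b=12  (b history now [(4, 3), (5, 28), (6, 12)])
v7: WRITE c=6  (c history now [(3, 8), (7, 6)])
READ a @v6: history=[(1, 20), (2, 27)] -> pick v2 -> 27
READ c @v5: history=[(3, 8), (7, 6)] -> pick v3 -> 8
v8: WRITE a=23  (a history now [(1, 20), (2, 27), (8, 23)])
v9: WRITE a=7  (a history now [(1, 20), (2, 27), (8, 23), (9, 7)])
v10: WRITE b=16  (b history now [(4, 3), (5, 28), (6, 12), (10, 16)])
v11: WRITE a=7  (a history now [(1, 20), (2, 27), (8, 23), (9, 7), (11, 7)])
v12: WRITE c=7  (c history now [(3, 8), (7, 6), (12, 7)])
READ c @v1: history=[(3, 8), (7, 6), (12, 7)] -> no version <= 1 -> NONE
v13: WRITE a=21  (a history now [(1, 20), (2, 27), (8, 23), (9, 7), (11, 7), (13, 21)])

Answer: 27
8
NONE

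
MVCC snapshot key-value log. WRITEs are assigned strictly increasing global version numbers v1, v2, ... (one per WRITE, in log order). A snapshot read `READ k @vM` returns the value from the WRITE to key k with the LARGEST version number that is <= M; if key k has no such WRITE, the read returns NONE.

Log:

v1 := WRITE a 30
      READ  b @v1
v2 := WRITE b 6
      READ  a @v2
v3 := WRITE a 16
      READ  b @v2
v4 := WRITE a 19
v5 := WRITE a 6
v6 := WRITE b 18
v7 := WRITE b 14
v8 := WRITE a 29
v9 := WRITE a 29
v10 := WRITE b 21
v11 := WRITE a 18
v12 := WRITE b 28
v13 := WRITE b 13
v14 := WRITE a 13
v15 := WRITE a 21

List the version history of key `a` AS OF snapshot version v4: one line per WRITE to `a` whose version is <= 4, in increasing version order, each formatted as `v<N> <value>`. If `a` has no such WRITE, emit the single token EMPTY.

Answer: v1 30
v3 16
v4 19

Derivation:
Scan writes for key=a with version <= 4:
  v1 WRITE a 30 -> keep
  v2 WRITE b 6 -> skip
  v3 WRITE a 16 -> keep
  v4 WRITE a 19 -> keep
  v5 WRITE a 6 -> drop (> snap)
  v6 WRITE b 18 -> skip
  v7 WRITE b 14 -> skip
  v8 WRITE a 29 -> drop (> snap)
  v9 WRITE a 29 -> drop (> snap)
  v10 WRITE b 21 -> skip
  v11 WRITE a 18 -> drop (> snap)
  v12 WRITE b 28 -> skip
  v13 WRITE b 13 -> skip
  v14 WRITE a 13 -> drop (> snap)
  v15 WRITE a 21 -> drop (> snap)
Collected: [(1, 30), (3, 16), (4, 19)]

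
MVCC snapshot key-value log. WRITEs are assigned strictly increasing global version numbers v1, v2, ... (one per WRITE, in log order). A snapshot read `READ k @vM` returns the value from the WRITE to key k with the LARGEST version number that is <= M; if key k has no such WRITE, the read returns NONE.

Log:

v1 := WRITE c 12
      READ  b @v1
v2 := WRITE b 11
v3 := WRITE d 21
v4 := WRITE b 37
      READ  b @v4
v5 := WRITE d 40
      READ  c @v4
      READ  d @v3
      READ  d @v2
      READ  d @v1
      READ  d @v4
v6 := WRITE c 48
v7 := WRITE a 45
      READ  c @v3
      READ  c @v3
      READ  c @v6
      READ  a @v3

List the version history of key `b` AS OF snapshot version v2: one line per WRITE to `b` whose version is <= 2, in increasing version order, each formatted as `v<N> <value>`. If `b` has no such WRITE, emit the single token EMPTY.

Scan writes for key=b with version <= 2:
  v1 WRITE c 12 -> skip
  v2 WRITE b 11 -> keep
  v3 WRITE d 21 -> skip
  v4 WRITE b 37 -> drop (> snap)
  v5 WRITE d 40 -> skip
  v6 WRITE c 48 -> skip
  v7 WRITE a 45 -> skip
Collected: [(2, 11)]

Answer: v2 11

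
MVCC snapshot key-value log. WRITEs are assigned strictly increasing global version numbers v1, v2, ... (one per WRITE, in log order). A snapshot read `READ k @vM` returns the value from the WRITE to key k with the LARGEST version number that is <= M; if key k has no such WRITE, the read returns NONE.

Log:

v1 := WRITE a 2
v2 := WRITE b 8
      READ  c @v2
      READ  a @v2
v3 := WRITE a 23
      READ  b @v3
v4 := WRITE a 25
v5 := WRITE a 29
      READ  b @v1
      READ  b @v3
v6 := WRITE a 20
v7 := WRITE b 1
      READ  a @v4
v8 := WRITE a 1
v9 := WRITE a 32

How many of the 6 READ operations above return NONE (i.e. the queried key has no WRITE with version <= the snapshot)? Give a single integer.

Answer: 2

Derivation:
v1: WRITE a=2  (a history now [(1, 2)])
v2: WRITE b=8  (b history now [(2, 8)])
READ c @v2: history=[] -> no version <= 2 -> NONE
READ a @v2: history=[(1, 2)] -> pick v1 -> 2
v3: WRITE a=23  (a history now [(1, 2), (3, 23)])
READ b @v3: history=[(2, 8)] -> pick v2 -> 8
v4: WRITE a=25  (a history now [(1, 2), (3, 23), (4, 25)])
v5: WRITE a=29  (a history now [(1, 2), (3, 23), (4, 25), (5, 29)])
READ b @v1: history=[(2, 8)] -> no version <= 1 -> NONE
READ b @v3: history=[(2, 8)] -> pick v2 -> 8
v6: WRITE a=20  (a history now [(1, 2), (3, 23), (4, 25), (5, 29), (6, 20)])
v7: WRITE b=1  (b history now [(2, 8), (7, 1)])
READ a @v4: history=[(1, 2), (3, 23), (4, 25), (5, 29), (6, 20)] -> pick v4 -> 25
v8: WRITE a=1  (a history now [(1, 2), (3, 23), (4, 25), (5, 29), (6, 20), (8, 1)])
v9: WRITE a=32  (a history now [(1, 2), (3, 23), (4, 25), (5, 29), (6, 20), (8, 1), (9, 32)])
Read results in order: ['NONE', '2', '8', 'NONE', '8', '25']
NONE count = 2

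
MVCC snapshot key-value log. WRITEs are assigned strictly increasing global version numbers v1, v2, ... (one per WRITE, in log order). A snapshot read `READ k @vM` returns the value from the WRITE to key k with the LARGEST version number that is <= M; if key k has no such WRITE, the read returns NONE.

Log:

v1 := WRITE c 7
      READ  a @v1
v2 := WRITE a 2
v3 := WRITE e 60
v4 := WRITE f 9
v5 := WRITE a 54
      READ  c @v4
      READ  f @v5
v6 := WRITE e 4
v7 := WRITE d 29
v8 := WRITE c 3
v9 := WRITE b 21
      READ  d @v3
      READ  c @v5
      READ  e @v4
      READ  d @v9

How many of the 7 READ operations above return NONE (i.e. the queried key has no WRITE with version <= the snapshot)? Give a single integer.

Answer: 2

Derivation:
v1: WRITE c=7  (c history now [(1, 7)])
READ a @v1: history=[] -> no version <= 1 -> NONE
v2: WRITE a=2  (a history now [(2, 2)])
v3: WRITE e=60  (e history now [(3, 60)])
v4: WRITE f=9  (f history now [(4, 9)])
v5: WRITE a=54  (a history now [(2, 2), (5, 54)])
READ c @v4: history=[(1, 7)] -> pick v1 -> 7
READ f @v5: history=[(4, 9)] -> pick v4 -> 9
v6: WRITE e=4  (e history now [(3, 60), (6, 4)])
v7: WRITE d=29  (d history now [(7, 29)])
v8: WRITE c=3  (c history now [(1, 7), (8, 3)])
v9: WRITE b=21  (b history now [(9, 21)])
READ d @v3: history=[(7, 29)] -> no version <= 3 -> NONE
READ c @v5: history=[(1, 7), (8, 3)] -> pick v1 -> 7
READ e @v4: history=[(3, 60), (6, 4)] -> pick v3 -> 60
READ d @v9: history=[(7, 29)] -> pick v7 -> 29
Read results in order: ['NONE', '7', '9', 'NONE', '7', '60', '29']
NONE count = 2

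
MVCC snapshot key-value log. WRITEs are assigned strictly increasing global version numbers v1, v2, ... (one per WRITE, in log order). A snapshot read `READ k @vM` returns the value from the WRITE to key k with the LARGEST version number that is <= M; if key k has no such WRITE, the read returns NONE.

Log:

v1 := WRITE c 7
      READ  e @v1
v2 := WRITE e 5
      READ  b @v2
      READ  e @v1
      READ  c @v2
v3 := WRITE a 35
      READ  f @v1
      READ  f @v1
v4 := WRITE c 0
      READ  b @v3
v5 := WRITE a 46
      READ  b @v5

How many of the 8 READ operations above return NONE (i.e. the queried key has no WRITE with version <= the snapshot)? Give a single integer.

Answer: 7

Derivation:
v1: WRITE c=7  (c history now [(1, 7)])
READ e @v1: history=[] -> no version <= 1 -> NONE
v2: WRITE e=5  (e history now [(2, 5)])
READ b @v2: history=[] -> no version <= 2 -> NONE
READ e @v1: history=[(2, 5)] -> no version <= 1 -> NONE
READ c @v2: history=[(1, 7)] -> pick v1 -> 7
v3: WRITE a=35  (a history now [(3, 35)])
READ f @v1: history=[] -> no version <= 1 -> NONE
READ f @v1: history=[] -> no version <= 1 -> NONE
v4: WRITE c=0  (c history now [(1, 7), (4, 0)])
READ b @v3: history=[] -> no version <= 3 -> NONE
v5: WRITE a=46  (a history now [(3, 35), (5, 46)])
READ b @v5: history=[] -> no version <= 5 -> NONE
Read results in order: ['NONE', 'NONE', 'NONE', '7', 'NONE', 'NONE', 'NONE', 'NONE']
NONE count = 7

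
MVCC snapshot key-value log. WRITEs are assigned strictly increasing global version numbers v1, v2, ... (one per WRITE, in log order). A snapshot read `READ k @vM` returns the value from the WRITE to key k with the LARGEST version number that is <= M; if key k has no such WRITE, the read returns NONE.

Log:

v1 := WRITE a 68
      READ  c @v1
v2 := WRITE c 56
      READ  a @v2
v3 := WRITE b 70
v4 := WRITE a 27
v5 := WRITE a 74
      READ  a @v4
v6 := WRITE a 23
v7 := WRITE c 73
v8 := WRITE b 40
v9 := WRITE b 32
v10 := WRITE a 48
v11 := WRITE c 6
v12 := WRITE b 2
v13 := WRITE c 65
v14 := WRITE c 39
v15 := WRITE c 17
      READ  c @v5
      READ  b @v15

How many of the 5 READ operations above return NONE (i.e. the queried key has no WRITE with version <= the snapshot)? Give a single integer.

Answer: 1

Derivation:
v1: WRITE a=68  (a history now [(1, 68)])
READ c @v1: history=[] -> no version <= 1 -> NONE
v2: WRITE c=56  (c history now [(2, 56)])
READ a @v2: history=[(1, 68)] -> pick v1 -> 68
v3: WRITE b=70  (b history now [(3, 70)])
v4: WRITE a=27  (a history now [(1, 68), (4, 27)])
v5: WRITE a=74  (a history now [(1, 68), (4, 27), (5, 74)])
READ a @v4: history=[(1, 68), (4, 27), (5, 74)] -> pick v4 -> 27
v6: WRITE a=23  (a history now [(1, 68), (4, 27), (5, 74), (6, 23)])
v7: WRITE c=73  (c history now [(2, 56), (7, 73)])
v8: WRITE b=40  (b history now [(3, 70), (8, 40)])
v9: WRITE b=32  (b history now [(3, 70), (8, 40), (9, 32)])
v10: WRITE a=48  (a history now [(1, 68), (4, 27), (5, 74), (6, 23), (10, 48)])
v11: WRITE c=6  (c history now [(2, 56), (7, 73), (11, 6)])
v12: WRITE b=2  (b history now [(3, 70), (8, 40), (9, 32), (12, 2)])
v13: WRITE c=65  (c history now [(2, 56), (7, 73), (11, 6), (13, 65)])
v14: WRITE c=39  (c history now [(2, 56), (7, 73), (11, 6), (13, 65), (14, 39)])
v15: WRITE c=17  (c history now [(2, 56), (7, 73), (11, 6), (13, 65), (14, 39), (15, 17)])
READ c @v5: history=[(2, 56), (7, 73), (11, 6), (13, 65), (14, 39), (15, 17)] -> pick v2 -> 56
READ b @v15: history=[(3, 70), (8, 40), (9, 32), (12, 2)] -> pick v12 -> 2
Read results in order: ['NONE', '68', '27', '56', '2']
NONE count = 1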